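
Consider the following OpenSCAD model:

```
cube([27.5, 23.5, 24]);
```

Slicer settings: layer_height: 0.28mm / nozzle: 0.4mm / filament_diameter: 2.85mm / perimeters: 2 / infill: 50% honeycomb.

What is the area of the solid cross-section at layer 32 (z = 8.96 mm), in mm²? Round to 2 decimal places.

At z = 8.96 mm: the cube is present — its section is the full 27.5×23.5 rectangle (area 646.25 mm²). Overall, the cross-section is a single solid region. Net area = 646.25 mm².

646.25 mm²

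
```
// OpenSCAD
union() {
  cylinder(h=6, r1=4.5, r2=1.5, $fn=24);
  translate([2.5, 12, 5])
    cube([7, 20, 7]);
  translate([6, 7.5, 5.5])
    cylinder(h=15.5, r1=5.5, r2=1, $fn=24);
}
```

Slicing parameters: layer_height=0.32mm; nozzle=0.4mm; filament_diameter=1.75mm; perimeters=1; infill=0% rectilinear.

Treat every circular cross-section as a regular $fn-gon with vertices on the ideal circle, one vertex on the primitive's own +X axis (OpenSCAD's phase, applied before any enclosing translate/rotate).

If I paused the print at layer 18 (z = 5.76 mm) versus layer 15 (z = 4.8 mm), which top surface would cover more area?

Layer 18 (z = 5.76): the cone contributes a regular 24-gon of circumradius 1.620 (interpolated between r1=4.5 and r2=1.5 at t=0.960) (area = (24/2)·1.620²·sin(360°/24) = 8.15 mm²); the cube at (2.5, 12) is present — its section is the full 7×20 rectangle (area 140.00 mm²); the cone at (6, 7.5): at t=0.017 of its height the radius interpolates to r₁+(r₂−r₁)t = 5.425, giving a regular 24-gon of that circumradius (area = (24/2)·5.425²·sin(360°/24) = 91.39 mm²); Merging all regions: the regions partially overlap — summed areas 239.54 mm² minus the doubly-counted overlap 3.61 mm² gives 235.93 mm² — area = 235.93 mm². So its area = 235.93 mm². Layer 15 (z = 4.8): the cone contributes a regular 24-gon of circumradius 2.100 (interpolated between r1=4.5 and r2=1.5 at t=0.800) (area = (24/2)·2.100²·sin(360°/24) = 13.70 mm²); the cube at (2.5, 12) is not intersected at this z (z outside [5, 12]); the cone at (6, 7.5) is not intersected at this z (z outside [5.5, 21]); Merging all regions: only the cone is present, so the union is just that shape — area = 13.70 mm². So its area = 13.70 mm². Layer 18 is larger (235.93 vs 13.70 mm²).

layer 18 (z = 5.76 mm)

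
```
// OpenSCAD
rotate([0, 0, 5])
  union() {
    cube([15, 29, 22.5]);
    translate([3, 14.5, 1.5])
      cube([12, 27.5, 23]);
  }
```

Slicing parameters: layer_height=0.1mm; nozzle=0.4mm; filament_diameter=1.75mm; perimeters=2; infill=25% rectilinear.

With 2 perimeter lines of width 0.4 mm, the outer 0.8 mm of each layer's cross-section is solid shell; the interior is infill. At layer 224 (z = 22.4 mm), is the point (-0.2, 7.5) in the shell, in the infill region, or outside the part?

At z = 22.4 mm: the cube (footprint 15×29) is included at this height; the 12×27.5 cube at (3, 14.5) contributes its full rectangle; Taking the union: the regions partially overlap (shared area 174.00 mm²), so overlapping operands fuse into one piece — 1 connected region; (whole slice rotated 5° about Z — lengths, areas and connectivity unchanged). Overall, the cross-section is a single solid region. Undo the 5° rotation: the query point maps to (0.454, 7.489) in the un-rotated model frame. The nearest boundary edge runs (0.00, 0.00)→(0.00, 29.00); distance from the point to it = 0.45 mm. The point is inside the cross-section, 0.45 mm from the nearest boundary — within the 0.8 mm shell band (2 × 0.4).

shell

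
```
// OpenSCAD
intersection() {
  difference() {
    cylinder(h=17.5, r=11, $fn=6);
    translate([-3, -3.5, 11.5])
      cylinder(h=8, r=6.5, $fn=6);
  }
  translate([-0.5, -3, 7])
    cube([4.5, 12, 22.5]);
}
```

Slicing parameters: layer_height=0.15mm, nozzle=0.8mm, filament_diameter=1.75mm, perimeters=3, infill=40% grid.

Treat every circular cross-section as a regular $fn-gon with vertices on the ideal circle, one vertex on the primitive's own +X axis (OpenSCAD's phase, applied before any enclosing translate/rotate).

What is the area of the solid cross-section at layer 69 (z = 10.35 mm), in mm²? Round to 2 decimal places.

At z = 10.35 mm: the r=11 cylinder contributes a regular 6-gon of circumradius 11 (area = (6/2)·11.000²·sin(360°/6) = 314.37 mm²); the cylinder at (-3, -3.5) is not intersected at this z (z outside [11.5, 19.5]); Taking the first minus the rest: none of the subtracted shapes is present at this height, so the r=11 cylinder is unchanged — area = 314.37 mm²; the cube at (-0.5, -3) (footprint 4.5×12) is included at this height (area 54.00 mm²); Keeping only the common overlap: the 4.5×12 cube at (-0.5, -3) lies inside the result so far, so the common part is the 4.5×12 cube at (-0.5, -3) itself — area = 54.00 mm². Overall, the cross-section is a single solid region. Net area = 54.00 mm².

54.00 mm²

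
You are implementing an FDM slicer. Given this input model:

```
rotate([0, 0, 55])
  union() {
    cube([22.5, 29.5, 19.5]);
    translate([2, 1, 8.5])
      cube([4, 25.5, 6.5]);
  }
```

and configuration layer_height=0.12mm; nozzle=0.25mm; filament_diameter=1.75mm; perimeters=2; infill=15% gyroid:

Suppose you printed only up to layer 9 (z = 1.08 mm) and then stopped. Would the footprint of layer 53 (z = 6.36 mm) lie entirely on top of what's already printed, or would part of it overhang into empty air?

Compare the two slices. At z = 1.08: the 22.5×29.5 cube contributes its full rectangle (area 663.75 mm²); the cube at (2, 1) is absent (z outside [8.5, 15]); Combining (union): only the 22.5×29.5 cube is present, so the union is just that shape — area = 663.75 mm²; (rotated 55° about Z; rotation is an isometry so areas/perimeters/island counts are preserved). At z = 6.36: the cube (footprint 22.5×29.5) is included at this height (area 663.75 mm²); the cube at (2, 1) is not intersected at this z (z outside [8.5, 15]); Taking the union: only the 22.5×29.5 cube is present, so the union is just that shape — area = 663.75 mm²; (rotated 55° about Z; rotation is an isometry so areas/perimeters/island counts are preserved). Checking containment: the cross-section at z = 6.36 is a subset of the cross-section at z = 1.08.

entirely on top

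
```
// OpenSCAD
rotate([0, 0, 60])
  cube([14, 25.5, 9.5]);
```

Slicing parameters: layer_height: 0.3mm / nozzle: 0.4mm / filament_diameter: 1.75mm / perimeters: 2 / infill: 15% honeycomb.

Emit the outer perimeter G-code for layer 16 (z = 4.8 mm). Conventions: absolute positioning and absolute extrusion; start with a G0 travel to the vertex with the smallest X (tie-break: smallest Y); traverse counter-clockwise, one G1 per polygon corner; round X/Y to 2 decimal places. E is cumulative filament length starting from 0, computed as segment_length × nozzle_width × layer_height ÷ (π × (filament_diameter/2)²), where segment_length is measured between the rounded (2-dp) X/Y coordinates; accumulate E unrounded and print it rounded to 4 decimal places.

At z = 4.8 mm: the cube is present — its section is the full 14×25.5 rectangle; (whole slice rotated 60° about Z — lengths, areas and connectivity unchanged). The outline is a single polygon with 4 vertices. Extrusion per mm of travel: 0.4 × 0.3 / (π × 0.875²) = 0.049890. Accumulating E over each segment gives final E = 3.9406.

G0 X-22.08 Y12.75 Z4.80
G1 X0.00 Y0.00 E1.2720
G1 X7.00 Y12.12 E1.9703
G1 X-15.08 Y24.87 E3.2424
G1 X-22.08 Y12.75 E3.9406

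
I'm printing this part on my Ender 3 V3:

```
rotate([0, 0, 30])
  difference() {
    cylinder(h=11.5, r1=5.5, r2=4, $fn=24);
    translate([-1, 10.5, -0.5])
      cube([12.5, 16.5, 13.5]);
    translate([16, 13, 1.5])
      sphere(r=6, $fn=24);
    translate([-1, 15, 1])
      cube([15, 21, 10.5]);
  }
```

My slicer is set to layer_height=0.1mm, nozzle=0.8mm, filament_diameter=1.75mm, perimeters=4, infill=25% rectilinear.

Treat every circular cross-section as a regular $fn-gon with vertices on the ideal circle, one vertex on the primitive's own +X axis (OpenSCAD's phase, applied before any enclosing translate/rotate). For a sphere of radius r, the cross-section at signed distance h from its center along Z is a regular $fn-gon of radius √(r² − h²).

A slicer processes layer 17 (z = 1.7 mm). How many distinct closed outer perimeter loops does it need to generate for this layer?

At z = 1.7 mm: the cone (r1=5.5→r2=4) has section circumradius 5.278 here — a regular 24-gon; the 12.5×16.5 cube at (-1, 10.5) contributes its full rectangle; the r=6 sphere at (16, 13) slices to a regular 24-gon of circumradius 5.997 (√(r²−h²) with h=0.2 from center); the 15×21 cube at (-1, 15) contributes its full rectangle; After the difference (first − rest): starting from the cone, the 12.5×16.5 cube at (-1, 10.5) misses the remaining region (no effect); the r=6 sphere at (16, 13) misses the remaining region (no effect); the 15×21 cube at (-1, 15) misses the remaining region (no effect) — 1 connected region; (rotated 30° about Z; rotation is an isometry so areas/perimeters/island counts are preserved). The result has 1 disconnected region.

1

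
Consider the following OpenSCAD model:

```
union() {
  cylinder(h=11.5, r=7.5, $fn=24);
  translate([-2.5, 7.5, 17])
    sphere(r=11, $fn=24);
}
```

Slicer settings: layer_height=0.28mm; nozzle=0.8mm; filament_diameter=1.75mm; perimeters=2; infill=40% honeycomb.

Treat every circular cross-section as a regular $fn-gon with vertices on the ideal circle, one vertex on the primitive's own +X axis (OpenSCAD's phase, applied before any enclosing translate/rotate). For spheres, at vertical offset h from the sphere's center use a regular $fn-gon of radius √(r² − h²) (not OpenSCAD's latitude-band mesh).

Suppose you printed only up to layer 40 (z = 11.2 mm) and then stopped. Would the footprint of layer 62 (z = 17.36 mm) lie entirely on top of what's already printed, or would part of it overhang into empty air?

part overhangs

Compare the two slices. At z = 11.2: the r=7.5 cylinder gives a regular 24-gon of circumradius 7.5 (constant along its height) (area = (24/2)·7.500²·sin(360°/24) = 174.70 mm²); the r=11 sphere at (-2.5, 7.5) slices to a regular 24-gon of circumradius 9.347 (√(r²−h²) with h=5.8 from center) (area = (24/2)·9.347²·sin(360°/24) = 271.33 mm²); Taking the union: the regions partially overlap — summed areas 446.03 mm² minus the doubly-counted overlap 91.70 mm² gives 354.33 mm² — area = 354.33 mm². At z = 17.36: the cylinder is absent (z outside [0, 11.5]); the sphere at (-2.5, 7.5): section is a regular 24-gon, circumradius = √(r²−h²) = √(11²−0.36²) = 10.994 (area = (24/2)·10.994²·sin(360°/24) = 375.40 mm²); Taking the union: only the r=11 sphere at (-2.5, 7.5) is present, so the union is just that shape — area = 375.40 mm². Checking containment: at z = 17.36 the cross-section extends beyond the z = 11.2 cross-section by about 77.02 mm².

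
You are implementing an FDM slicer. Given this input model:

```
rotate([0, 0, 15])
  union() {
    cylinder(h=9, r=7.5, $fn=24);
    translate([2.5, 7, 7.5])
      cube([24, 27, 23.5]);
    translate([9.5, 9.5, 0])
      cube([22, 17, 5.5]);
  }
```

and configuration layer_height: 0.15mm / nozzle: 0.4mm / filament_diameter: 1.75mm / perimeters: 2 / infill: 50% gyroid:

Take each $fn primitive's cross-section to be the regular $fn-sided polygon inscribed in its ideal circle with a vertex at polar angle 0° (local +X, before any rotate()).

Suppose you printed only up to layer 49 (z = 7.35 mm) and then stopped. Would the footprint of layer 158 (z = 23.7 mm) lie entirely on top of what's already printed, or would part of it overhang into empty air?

Compare the two slices. At z = 7.35: the r=7.5 cylinder gives a regular 24-gon of circumradius 7.5 (constant along its height) (area = (24/2)·7.500²·sin(360°/24) = 174.70 mm²); the cube at (2.5, 7) does not reach this height (z outside [7.5, 31]); the cube at (9.5, 9.5) is absent (z outside [0, 5.5]); Combining (union): only the r=7.5 cylinder is present, so the union is just that shape — area = 174.70 mm²; (rotated 15° about Z; rotation is an isometry so areas/perimeters/island counts are preserved). At z = 23.7: the cylinder is not intersected at this z (z outside [0, 9]); the cube at (2.5, 7) (footprint 24×27) is included at this height (area 648.00 mm²); the cube at (9.5, 9.5) is not intersected at this z (z outside [0, 5.5]); Combining (union): only the 24×27 cube at (2.5, 7) is present, so the union is just that shape — area = 648.00 mm²; (rotated 15° about Z; rotation is an isometry so areas/perimeters/island counts are preserved). Checking containment: at z = 23.7 the cross-section extends beyond the z = 7.35 cross-section by about 648.00 mm².

part overhangs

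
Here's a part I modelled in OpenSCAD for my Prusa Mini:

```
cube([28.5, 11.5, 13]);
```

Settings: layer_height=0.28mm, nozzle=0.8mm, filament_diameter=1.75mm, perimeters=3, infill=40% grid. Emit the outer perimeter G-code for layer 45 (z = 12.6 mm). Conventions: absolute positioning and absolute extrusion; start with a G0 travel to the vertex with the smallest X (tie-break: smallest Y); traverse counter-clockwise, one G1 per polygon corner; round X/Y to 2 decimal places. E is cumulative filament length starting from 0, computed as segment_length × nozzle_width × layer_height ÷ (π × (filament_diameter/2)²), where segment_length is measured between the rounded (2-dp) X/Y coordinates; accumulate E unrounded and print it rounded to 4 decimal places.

G0 X0.00 Y0.00 Z12.60
G1 X28.50 Y0.00 E2.6542
G1 X28.50 Y11.50 E3.7251
G1 X0.00 Y11.50 E6.3793
G1 X0.00 Y0.00 E7.4503

At z = 12.6 mm: the cube is present — its section is the full 28.5×11.5 rectangle. The outline is a single polygon with 4 vertices. Extrusion per mm of travel: 0.8 × 0.28 / (π × 0.875²) = 0.093128. Accumulating E over each segment gives final E = 7.4503.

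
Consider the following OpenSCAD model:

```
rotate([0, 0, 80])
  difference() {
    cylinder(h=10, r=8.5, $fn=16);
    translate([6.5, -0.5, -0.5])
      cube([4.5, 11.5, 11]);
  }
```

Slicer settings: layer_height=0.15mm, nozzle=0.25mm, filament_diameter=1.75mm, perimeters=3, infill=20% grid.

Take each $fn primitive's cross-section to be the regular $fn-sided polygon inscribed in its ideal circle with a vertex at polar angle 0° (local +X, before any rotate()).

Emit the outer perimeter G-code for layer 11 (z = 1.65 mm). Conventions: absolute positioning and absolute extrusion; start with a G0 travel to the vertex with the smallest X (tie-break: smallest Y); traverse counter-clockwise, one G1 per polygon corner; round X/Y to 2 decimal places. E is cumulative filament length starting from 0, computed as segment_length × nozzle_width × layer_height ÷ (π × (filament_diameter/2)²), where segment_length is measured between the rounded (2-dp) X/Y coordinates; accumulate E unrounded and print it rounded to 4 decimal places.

At z = 1.65 mm: the r=8.5 cylinder gives a regular 16-gon of circumradius 8.5 (constant along its height); the cube at (6.5, -0.5) (footprint 4.5×11.5) is included at this height; Subtracting the remaining from the first: starting from the r=8.5 cylinder, the 4.5×11.5 cube at (6.5, -0.5) partially overlaps it — only the 7.80 mm² overlap (of its 51.75 mm²) is removed, clipping the outline — 1 connected region; (rotated 80° about Z; rotation is an isometry so areas/perimeters/island counts are preserved). The outline is a single polygon with 17 vertices. Extrusion per mm of travel: 0.25 × 0.15 / (π × 0.875²) = 0.015591. Accumulating E over each segment gives final E = 0.8497.

G0 X-8.37 Y1.48 Z1.65
G1 X-8.30 Y-1.84 E0.0518
G1 X-6.96 Y-4.88 E0.1036
G1 X-4.57 Y-7.17 E0.1552
G1 X-1.48 Y-8.37 E0.2069
G1 X1.84 Y-8.30 E0.2586
G1 X4.88 Y-6.96 E0.3104
G1 X7.17 Y-4.57 E0.3620
G1 X8.37 Y-1.48 E0.4137
G1 X8.30 Y1.84 E0.4655
G1 X6.96 Y4.88 E0.5173
G1 X4.57 Y7.17 E0.5689
G1 X1.95 Y8.19 E0.6127
G1 X1.62 Y6.31 E0.6425
G1 X-4.07 Y7.32 E0.7326
G1 X-4.88 Y6.96 E0.7464
G1 X-7.17 Y4.57 E0.7980
G1 X-8.37 Y1.48 E0.8497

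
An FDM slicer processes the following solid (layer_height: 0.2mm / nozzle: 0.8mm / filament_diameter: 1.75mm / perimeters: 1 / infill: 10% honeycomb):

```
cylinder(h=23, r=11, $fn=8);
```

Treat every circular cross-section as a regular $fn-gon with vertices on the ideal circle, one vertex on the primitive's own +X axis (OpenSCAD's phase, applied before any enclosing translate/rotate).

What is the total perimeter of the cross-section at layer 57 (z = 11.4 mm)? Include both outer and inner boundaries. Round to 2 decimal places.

67.35 mm

At z = 11.4 mm: the r=11 cylinder contributes a regular 8-gon of circumradius 11 (perimeter = 2·8·11.000·sin(180°/8) = 67.35 mm). Overall, the cross-section is a single solid region. Total boundary length (outer) = 67.35 mm.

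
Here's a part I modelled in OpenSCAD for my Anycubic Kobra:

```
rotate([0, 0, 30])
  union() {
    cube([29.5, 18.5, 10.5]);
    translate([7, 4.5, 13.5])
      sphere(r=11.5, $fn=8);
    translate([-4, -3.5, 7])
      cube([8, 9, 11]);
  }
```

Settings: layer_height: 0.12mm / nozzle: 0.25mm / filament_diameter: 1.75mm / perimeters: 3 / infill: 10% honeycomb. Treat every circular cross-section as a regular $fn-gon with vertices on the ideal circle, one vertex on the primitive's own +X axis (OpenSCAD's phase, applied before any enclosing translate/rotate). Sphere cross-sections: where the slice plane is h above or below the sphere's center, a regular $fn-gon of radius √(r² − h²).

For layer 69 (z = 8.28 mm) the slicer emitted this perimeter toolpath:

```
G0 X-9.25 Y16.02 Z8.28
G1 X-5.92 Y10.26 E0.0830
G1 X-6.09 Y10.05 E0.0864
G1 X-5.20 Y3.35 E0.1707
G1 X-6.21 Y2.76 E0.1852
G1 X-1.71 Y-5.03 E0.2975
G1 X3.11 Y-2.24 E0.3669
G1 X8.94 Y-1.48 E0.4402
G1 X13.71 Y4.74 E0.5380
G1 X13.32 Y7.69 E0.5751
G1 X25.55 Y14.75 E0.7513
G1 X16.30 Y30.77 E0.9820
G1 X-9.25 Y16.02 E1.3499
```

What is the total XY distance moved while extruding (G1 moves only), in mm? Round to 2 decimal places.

108.23 mm

Sum the Euclidean lengths of each G1 segment: total = 108.23 mm.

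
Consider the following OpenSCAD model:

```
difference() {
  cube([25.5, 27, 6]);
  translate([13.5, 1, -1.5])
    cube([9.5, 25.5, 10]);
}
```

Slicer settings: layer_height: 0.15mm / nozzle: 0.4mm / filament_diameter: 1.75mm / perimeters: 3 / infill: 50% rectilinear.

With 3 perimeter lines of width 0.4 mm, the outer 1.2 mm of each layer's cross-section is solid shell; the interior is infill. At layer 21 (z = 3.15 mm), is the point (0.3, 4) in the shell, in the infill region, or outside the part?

At z = 3.15 mm: the cube (footprint 25.5×27) is included at this height; the cube at (13.5, 1) is present — its section is the full 9.5×25.5 rectangle; Subtracting the remaining from the first: starting from the 25.5×27 cube, the 9.5×25.5 cube at (13.5, 1) lies wholly inside it (removes its full 242.25 mm² and its 70.00 mm outline becomes a hole wall) — 1 connected region with 1 hole. Overall, the cross-section is one region with 1 hole. The nearest boundary edge runs (0.00, 0.00)→(0.00, 27.00); distance from the point to it = 0.30 mm. The point is inside the cross-section, 0.30 mm from the nearest boundary — within the 1.2 mm shell band (3 × 0.4).

shell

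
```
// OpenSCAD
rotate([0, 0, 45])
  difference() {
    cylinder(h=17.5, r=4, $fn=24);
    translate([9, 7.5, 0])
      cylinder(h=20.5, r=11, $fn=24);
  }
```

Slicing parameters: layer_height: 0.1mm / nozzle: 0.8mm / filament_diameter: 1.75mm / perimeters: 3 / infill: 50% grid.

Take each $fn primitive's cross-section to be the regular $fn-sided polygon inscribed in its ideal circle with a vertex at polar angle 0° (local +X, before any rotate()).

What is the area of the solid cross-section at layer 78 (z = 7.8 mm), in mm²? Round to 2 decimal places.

At z = 7.8 mm: the r=4 cylinder gives a regular 24-gon of circumradius 4 (constant along its height) (area = (24/2)·4.000²·sin(360°/24) = 49.69 mm²); the r=11 cylinder at (9, 7.5) contributes a regular 24-gon of circumradius 11 (area = (24/2)·11.000²·sin(360°/24) = 375.81 mm²); Taking the first minus the rest: starting from the r=4 cylinder (49.69 mm²), the r=11 cylinder at (9, 7.5) partially overlaps it — only the 16.96 mm² overlap (of its 375.81 mm²) is removed, clipping the outline — area = 32.73 mm²; (whole slice rotated 45° about Z — lengths, areas and connectivity unchanged). Overall, the cross-section is a single solid region. Net area = 32.73 mm².

32.73 mm²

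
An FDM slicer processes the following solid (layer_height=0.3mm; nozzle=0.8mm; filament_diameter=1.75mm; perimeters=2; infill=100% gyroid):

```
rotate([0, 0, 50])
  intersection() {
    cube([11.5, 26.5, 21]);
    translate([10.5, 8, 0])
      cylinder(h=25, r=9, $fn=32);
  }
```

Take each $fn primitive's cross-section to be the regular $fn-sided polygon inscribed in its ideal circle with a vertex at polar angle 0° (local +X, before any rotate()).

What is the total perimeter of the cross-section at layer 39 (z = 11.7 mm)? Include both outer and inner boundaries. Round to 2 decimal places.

46.97 mm

At z = 11.7 mm: the cube is present — its section is the full 11.5×26.5 rectangle (perimeter 76.00 mm); the r=9 cylinder at (10.5, 8) contributes a regular 32-gon of circumradius 9 (perimeter = 2·32·9.000·sin(180°/32) = 56.46 mm); Keeping only the common overlap: the r=9 cylinder at (10.5, 8) partially overlaps the 11.5×26.5 cube; clipping to the common part keeps 140.71 mm² — boundary = 46.97 mm; (whole slice rotated 50° about Z — lengths, areas and connectivity unchanged). Overall, the cross-section is a single solid region. Total boundary length (outer) = 46.97 mm.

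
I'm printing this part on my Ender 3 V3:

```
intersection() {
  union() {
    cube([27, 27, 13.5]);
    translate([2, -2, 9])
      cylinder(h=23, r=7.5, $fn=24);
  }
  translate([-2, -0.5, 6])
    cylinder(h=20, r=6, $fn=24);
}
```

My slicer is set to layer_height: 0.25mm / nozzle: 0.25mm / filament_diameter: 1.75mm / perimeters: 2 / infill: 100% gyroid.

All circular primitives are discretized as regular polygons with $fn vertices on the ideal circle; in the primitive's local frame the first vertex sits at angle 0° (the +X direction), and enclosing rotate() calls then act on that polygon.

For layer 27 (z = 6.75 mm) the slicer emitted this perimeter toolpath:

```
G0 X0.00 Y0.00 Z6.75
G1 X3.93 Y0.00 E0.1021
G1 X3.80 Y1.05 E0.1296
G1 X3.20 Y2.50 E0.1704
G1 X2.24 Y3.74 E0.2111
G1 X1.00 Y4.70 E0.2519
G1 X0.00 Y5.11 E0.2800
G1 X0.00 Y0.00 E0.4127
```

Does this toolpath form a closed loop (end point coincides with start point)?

Start point (G0): (0.00, 0.00). End point (last G1): the path returns to the start — closed.

yes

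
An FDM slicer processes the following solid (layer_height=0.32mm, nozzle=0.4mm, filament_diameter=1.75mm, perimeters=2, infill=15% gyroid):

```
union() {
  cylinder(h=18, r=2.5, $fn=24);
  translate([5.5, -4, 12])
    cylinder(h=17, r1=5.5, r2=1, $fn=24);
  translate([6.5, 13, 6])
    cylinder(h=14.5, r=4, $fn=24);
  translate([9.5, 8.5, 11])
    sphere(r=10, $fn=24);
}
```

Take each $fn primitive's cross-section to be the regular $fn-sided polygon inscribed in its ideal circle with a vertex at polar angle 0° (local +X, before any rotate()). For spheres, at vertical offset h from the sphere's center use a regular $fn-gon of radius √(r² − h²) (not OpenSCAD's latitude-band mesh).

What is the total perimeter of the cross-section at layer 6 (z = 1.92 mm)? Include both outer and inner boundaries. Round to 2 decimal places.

41.91 mm

At z = 1.92 mm: the r=2.5 cylinder contributes a regular 24-gon of circumradius 2.5 (perimeter = 2·24·2.500·sin(180°/24) = 15.66 mm); the cone at (5.5, -4) is absent (z outside [12, 29]); the cylinder at (6.5, 13) is not intersected at this z (z outside [6, 20.5]); the sphere at (9.5, 8.5): section is a regular 24-gon, circumradius = √(r²−h²) = √(10²−9.08²) = 4.190 (perimeter = 2·24·4.190·sin(180°/24) = 26.25 mm); Taking the union: the 2 present regions are separate (no shared area or edge), so areas and boundary lengths simply add and each stays a separate island — boundary = 41.91 mm. Overall, the cross-section has 2 separate islands. Total boundary length (outer) = 41.91 mm.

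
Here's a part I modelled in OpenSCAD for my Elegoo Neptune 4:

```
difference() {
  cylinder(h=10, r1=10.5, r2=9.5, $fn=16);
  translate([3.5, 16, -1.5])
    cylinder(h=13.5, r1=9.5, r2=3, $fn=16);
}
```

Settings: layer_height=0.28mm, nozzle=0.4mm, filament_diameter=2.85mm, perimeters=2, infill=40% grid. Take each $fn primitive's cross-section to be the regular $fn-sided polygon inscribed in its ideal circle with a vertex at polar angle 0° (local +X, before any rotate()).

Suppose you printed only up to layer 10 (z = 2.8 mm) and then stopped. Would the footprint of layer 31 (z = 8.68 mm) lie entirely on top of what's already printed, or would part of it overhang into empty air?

Compare the two slices. At z = 2.8: the cone (r1=10.5→r2=9.5) has section circumradius 10.220 here — a regular 16-gon (area = (16/2)·10.220²·sin(360°/16) = 319.77 mm²); the cone at (3.5, 16): at t=0.319 of its height the radius interpolates to r₁+(r₂−r₁)t = 7.430, giving a regular 16-gon of that circumradius (area = (16/2)·7.430²·sin(360°/16) = 168.99 mm²); Taking the first minus the rest: starting from the cone (319.77 mm²), the cone at (3.5, 16) partially overlaps it — only the 4.19 mm² overlap (of its 168.99 mm²) is removed, clipping the outline — area = 315.57 mm². At z = 8.68: the cone: at t=0.868 of its height the radius interpolates to r₁+(r₂−r₁)t = 9.632, giving a regular 16-gon of that circumradius (area = (16/2)·9.632²·sin(360°/16) = 284.03 mm²); the cone at (3.5, 16) contributes a regular 16-gon of circumradius 4.599 (interpolated between r1=9.5 and r2=3 at t=0.754) (area = (16/2)·4.599²·sin(360°/16) = 64.74 mm²); Subtracting the remaining from the first: starting from the cone (284.03 mm²), the cone at (3.5, 16) misses the remaining region (no effect) — area = 284.03 mm². Checking containment: at z = 8.68 the cross-section extends beyond the z = 2.8 cross-section by about 1.29 mm².

part overhangs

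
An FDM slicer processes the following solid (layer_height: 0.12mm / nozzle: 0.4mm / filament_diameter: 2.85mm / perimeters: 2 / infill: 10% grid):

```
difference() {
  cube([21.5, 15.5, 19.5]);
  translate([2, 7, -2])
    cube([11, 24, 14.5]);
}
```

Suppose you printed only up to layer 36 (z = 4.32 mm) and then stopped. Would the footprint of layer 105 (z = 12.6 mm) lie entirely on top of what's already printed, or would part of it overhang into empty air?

part overhangs

Compare the two slices. At z = 4.32: the cube is present — its section is the full 21.5×15.5 rectangle (area 333.25 mm²); the 11×24 cube at (2, 7) contributes its full rectangle (area 264.00 mm²); After the difference (first − rest): starting from the 21.5×15.5 cube (333.25 mm²), the 11×24 cube at (2, 7) partially overlaps it — only the 93.50 mm² overlap (of its 264.00 mm²) is removed, clipping the outline — area = 239.75 mm². At z = 12.6: the cube is present — its section is the full 21.5×15.5 rectangle (area 333.25 mm²); the cube at (2, 7) is absent (z outside [-2, 12.5]); After the difference (first − rest): none of the subtracted shapes is present at this height, so the 21.5×15.5 cube is unchanged — area = 333.25 mm². Checking containment: at z = 12.6 the cross-section extends beyond the z = 4.32 cross-section by about 93.50 mm².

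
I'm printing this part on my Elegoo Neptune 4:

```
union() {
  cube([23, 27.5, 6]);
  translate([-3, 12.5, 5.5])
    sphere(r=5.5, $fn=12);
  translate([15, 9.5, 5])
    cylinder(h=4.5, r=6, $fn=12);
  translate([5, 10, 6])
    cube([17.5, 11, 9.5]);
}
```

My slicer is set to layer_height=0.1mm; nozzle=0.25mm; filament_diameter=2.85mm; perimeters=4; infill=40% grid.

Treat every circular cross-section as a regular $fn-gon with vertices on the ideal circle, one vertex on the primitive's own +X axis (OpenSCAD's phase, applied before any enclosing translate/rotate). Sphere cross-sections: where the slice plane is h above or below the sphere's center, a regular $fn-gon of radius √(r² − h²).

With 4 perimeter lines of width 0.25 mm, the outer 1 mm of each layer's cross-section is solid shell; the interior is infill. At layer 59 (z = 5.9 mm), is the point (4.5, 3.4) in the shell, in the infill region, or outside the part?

infill

At z = 5.9 mm: the cube is present — its section is the full 23×27.5 rectangle; the r=5.5 sphere at (-3, 12.5) contributes a regular 12-gon of circumradius √(5.5²−0.4²) = 5.485; the r=6 cylinder at (15, 9.5) contributes a regular 12-gon of circumradius 6; the cube at (5, 10) is not intersected at this z (z outside [6, 15.5]); Combining (union): the regions partially overlap (shared area 122.68 mm²), so overlapping operands fuse into one piece — 1 connected region. Overall, the cross-section is a single solid region. The nearest boundary edge runs (23.00, 0.00)→(0.00, 0.00); distance from the point to it = 3.40 mm. The point is inside the cross-section and 3.40 mm from the nearest boundary — more than the 1 mm shell width (4 × 0.25), so it's in the infill interior.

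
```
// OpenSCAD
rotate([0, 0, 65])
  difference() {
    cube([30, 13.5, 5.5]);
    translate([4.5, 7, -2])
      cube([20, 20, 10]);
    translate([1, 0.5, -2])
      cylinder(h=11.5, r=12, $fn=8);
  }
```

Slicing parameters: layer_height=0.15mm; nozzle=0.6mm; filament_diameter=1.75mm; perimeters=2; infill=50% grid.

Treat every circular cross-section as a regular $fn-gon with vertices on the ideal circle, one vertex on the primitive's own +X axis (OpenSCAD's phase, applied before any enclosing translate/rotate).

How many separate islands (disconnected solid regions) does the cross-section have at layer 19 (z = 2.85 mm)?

At z = 2.85 mm: the 30×13.5 cube contributes its full rectangle; the cube at (4.5, 7) (footprint 20×20) is included at this height; the r=12 cylinder at (1, 0.5) contributes a regular 8-gon of circumradius 12; Subtracting the remaining from the first: starting from the 30×13.5 cube, the 20×20 cube at (4.5, 7) partially overlaps it — only the 130.00 mm² overlap (of its 400.00 mm²) is removed, clipping the outline; the r=12 cylinder at (1, 0.5) partially overlaps it — only the 104.20 mm² overlap (of its 407.29 mm²) is removed, clipping the outline — 2 connected regions; (whole slice rotated 65° about Z — lengths, areas and connectivity unchanged). Overall, the cross-section has 2 separate islands. Island count = 2.

2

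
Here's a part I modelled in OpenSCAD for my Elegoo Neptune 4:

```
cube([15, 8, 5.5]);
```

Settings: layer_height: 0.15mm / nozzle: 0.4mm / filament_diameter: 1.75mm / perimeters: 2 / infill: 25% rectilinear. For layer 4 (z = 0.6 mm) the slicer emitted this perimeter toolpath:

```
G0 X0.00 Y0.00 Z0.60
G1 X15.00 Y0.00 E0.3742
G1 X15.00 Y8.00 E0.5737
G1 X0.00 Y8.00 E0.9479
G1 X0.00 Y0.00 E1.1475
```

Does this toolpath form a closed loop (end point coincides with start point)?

yes

Start point (G0): (0.00, 0.00). End point (last G1): the path returns to the start — closed.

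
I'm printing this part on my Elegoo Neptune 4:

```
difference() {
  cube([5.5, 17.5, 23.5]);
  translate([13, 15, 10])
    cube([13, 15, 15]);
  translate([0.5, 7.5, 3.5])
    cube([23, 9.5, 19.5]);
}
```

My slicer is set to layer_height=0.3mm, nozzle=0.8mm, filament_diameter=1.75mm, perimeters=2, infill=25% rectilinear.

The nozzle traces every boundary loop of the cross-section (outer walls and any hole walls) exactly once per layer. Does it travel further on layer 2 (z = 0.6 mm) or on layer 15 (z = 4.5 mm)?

Layer 2 (z = 0.6): the cube (footprint 5.5×17.5) is included at this height (perimeter 46.00 mm); the cube at (13, 15) is absent (z outside [10, 25]); the cube at (0.5, 7.5) is not intersected at this z (z outside [3.5, 23]); Subtracting the remaining from the first: none of the subtracted shapes is present at this height, so the 5.5×17.5 cube is unchanged — boundary = 46.00 mm. So its perimeter = 46.00 mm. Layer 15 (z = 4.5): the cube (footprint 5.5×17.5) is included at this height (perimeter 46.00 mm); the cube at (13, 15) does not reach this height (z outside [10, 25]); the cube at (0.5, 7.5) (footprint 23×9.5) is included at this height (perimeter 65.00 mm); Taking the first minus the rest: starting from the 5.5×17.5 cube, the 23×9.5 cube at (0.5, 7.5) partially overlaps it — only the 47.50 mm² overlap (of its 218.50 mm²) is removed, clipping the outline — boundary = 56.00 mm. So its perimeter = 56.00 mm. Layer 15 is larger (56.00 vs 46.00 mm).

layer 15 (z = 4.5 mm)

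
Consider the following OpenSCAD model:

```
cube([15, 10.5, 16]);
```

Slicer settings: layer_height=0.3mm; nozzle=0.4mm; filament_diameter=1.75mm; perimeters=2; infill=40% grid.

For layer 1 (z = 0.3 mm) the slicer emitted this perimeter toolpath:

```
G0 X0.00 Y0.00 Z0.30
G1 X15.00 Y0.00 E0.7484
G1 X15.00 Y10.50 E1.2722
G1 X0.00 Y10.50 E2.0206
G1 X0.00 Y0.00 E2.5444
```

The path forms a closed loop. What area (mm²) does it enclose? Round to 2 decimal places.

157.50 mm²

Apply the shoelace formula to the sequence of (X, Y) vertices; enclosed area = 157.50 mm².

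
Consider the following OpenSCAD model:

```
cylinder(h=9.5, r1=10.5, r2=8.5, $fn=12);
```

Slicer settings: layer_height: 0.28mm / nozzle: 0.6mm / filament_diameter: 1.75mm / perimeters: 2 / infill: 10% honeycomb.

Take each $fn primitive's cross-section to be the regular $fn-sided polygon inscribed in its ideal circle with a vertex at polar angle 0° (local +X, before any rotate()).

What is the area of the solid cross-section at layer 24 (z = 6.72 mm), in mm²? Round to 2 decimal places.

247.63 mm²

At z = 6.72 mm: the cone: at t=0.707 of its height the radius interpolates to r₁+(r₂−r₁)t = 9.085, giving a regular 12-gon of that circumradius (area = (12/2)·9.085²·sin(360°/12) = 247.63 mm²). Overall, the cross-section is a single solid region. Net area = 247.63 mm².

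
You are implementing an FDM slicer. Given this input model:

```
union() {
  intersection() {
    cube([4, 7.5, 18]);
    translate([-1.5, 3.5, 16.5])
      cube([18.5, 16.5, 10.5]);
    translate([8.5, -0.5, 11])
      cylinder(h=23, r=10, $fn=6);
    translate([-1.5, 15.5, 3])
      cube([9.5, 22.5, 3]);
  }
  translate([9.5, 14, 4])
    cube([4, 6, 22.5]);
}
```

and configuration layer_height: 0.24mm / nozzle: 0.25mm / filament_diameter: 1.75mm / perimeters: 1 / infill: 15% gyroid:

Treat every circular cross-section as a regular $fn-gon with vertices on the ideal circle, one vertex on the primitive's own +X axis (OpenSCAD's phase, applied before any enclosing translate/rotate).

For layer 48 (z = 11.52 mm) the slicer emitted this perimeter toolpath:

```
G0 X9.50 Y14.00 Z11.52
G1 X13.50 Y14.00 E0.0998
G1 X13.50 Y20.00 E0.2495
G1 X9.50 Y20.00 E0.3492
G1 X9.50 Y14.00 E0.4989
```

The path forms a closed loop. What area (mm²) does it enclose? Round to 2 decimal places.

24.00 mm²

Apply the shoelace formula to the sequence of (X, Y) vertices; enclosed area = 24.00 mm².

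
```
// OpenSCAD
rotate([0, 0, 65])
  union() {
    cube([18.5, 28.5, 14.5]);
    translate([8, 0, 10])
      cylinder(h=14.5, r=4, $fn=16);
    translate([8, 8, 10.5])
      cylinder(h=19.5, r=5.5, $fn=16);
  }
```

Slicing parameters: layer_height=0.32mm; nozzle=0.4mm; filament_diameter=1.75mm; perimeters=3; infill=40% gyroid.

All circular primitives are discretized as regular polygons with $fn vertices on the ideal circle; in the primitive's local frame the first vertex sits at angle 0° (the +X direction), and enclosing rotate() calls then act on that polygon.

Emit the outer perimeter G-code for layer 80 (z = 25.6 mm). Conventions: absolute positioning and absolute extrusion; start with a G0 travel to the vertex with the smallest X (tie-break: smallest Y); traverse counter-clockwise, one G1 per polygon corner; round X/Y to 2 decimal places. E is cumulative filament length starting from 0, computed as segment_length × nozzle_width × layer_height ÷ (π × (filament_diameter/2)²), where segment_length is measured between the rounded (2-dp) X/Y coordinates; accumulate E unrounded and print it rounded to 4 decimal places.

At z = 25.6 mm: the cube is absent (z outside [0, 14.5]); the cylinder at (8, 0) does not reach this height (z outside [10, 24.5]); the cylinder at (8, 8): section is a regular 16-gon, circumradius r=5.5; Taking the union: only the r=5.5 cylinder at (8, 8) is present, so the union is just that shape — 1 connected region; (rotated 65° about Z; rotation is an isometry so areas/perimeters/island counts are preserved). The outline is a single polygon with 16 vertices. Extrusion per mm of travel: 0.4 × 0.32 / (π × 0.875²) = 0.053216. Accumulating E over each segment gives final E = 1.8274.

G0 X-9.36 Y10.87 Z25.60
G1 X-9.04 Y8.75 E0.1141
G1 X-7.92 Y6.92 E0.2283
G1 X-6.19 Y5.65 E0.3425
G1 X-4.11 Y5.14 E0.4564
G1 X-1.99 Y5.46 E0.5705
G1 X-0.15 Y6.58 E0.6852
G1 X1.12 Y8.31 E0.7994
G1 X1.63 Y10.39 E0.9134
G1 X1.30 Y12.51 E1.0275
G1 X0.19 Y14.35 E1.1419
G1 X-1.55 Y15.62 E1.2565
G1 X-3.63 Y16.13 E1.3705
G1 X-5.75 Y15.80 E1.4847
G1 X-7.59 Y14.69 E1.5990
G1 X-8.85 Y12.96 E1.7129
G1 X-9.36 Y10.87 E1.8274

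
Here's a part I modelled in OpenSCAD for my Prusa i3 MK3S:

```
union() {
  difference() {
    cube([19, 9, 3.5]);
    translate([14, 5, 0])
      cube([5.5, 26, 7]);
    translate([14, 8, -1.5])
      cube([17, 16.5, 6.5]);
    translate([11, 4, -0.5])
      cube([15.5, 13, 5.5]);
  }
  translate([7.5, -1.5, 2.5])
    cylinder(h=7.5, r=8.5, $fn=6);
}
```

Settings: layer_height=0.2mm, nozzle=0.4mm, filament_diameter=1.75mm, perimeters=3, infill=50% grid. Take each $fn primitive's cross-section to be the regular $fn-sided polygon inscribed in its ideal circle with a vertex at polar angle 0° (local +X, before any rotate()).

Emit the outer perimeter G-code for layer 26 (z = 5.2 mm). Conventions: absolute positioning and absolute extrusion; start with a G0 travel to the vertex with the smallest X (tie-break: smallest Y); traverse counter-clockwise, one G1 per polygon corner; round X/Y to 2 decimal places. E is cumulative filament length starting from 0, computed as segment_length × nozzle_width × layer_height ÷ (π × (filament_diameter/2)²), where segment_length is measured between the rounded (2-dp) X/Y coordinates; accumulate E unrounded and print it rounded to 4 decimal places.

G0 X-1.00 Y-1.50 Z5.20
G1 X3.25 Y-8.86 E0.2827
G1 X11.75 Y-8.86 E0.5654
G1 X16.00 Y-1.50 E0.8481
G1 X11.75 Y5.86 E1.1307
G1 X3.25 Y5.86 E1.4135
G1 X-1.00 Y-1.50 E1.6961

At z = 5.2 mm: the cube does not reach this height (z outside [0, 3.5]); the cube at (14, 5) is present — its section is the full 5.5×26 rectangle; the cube at (14, 8) does not reach this height (z outside [-1.5, 5]); the cube at (11, 4) is not intersected at this z (z outside [-0.5, 5]); After the difference (first − rest): the first operand is absent here, so nothing remains; the r=8.5 cylinder at (7.5, -1.5) contributes a regular 6-gon of circumradius 8.5; Combining (union): only the r=8.5 cylinder at (7.5, -1.5) is present, so the union is just that shape — 1 connected region. The outline is a single polygon with 6 vertices. Extrusion per mm of travel: 0.4 × 0.2 / (π × 0.875²) = 0.033260. Accumulating E over each segment gives final E = 1.6961.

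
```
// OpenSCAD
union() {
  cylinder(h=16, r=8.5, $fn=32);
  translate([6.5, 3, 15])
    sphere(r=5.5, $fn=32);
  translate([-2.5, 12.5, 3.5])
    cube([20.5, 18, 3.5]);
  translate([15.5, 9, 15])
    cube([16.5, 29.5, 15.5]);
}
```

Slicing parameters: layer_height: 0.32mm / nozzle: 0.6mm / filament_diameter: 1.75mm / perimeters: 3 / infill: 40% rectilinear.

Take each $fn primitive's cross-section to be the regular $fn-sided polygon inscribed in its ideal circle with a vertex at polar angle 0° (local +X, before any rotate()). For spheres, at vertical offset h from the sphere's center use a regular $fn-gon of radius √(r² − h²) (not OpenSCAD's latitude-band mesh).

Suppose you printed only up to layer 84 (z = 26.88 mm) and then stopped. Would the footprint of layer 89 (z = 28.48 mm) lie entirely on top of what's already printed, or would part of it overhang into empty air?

Compare the two slices. At z = 26.88: the cylinder does not reach this height (z outside [0, 16]); the sphere at (6.5, 3) does not reach this height (|z−center|=11.880 > r=5.5); the cube at (-2.5, 12.5) is not intersected at this z (z outside [3.5, 7]); the 16.5×29.5 cube at (15.5, 9) contributes its full rectangle (area 486.75 mm²); Taking the union: only the 16.5×29.5 cube at (15.5, 9) is present, so the union is just that shape — area = 486.75 mm². At z = 28.48: the cylinder does not reach this height (z outside [0, 16]); the sphere at (6.5, 3) does not reach this height (|z−center|=13.480 > r=5.5); the cube at (-2.5, 12.5) is absent (z outside [3.5, 7]); the cube at (15.5, 9) is present — its section is the full 16.5×29.5 rectangle (area 486.75 mm²); Combining (union): only the 16.5×29.5 cube at (15.5, 9) is present, so the union is just that shape — area = 486.75 mm². Checking containment: the cross-section at z = 28.48 is a subset of the cross-section at z = 26.88.

entirely on top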